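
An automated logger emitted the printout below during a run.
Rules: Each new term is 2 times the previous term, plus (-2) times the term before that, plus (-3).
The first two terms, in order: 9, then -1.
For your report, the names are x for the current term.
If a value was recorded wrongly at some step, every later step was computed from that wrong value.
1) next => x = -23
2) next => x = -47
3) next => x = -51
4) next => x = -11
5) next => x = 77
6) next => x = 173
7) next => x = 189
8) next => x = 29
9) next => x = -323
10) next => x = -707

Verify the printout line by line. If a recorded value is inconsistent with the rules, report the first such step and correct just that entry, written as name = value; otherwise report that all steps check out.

no error

Step 1: x = 2*(-1) + (-2)*(9) + (-3) = -23 — matches.
Step 2: x = 2*(-23) + (-2)*(-1) + (-3) = -47 — matches.
Step 3: x = 2*(-47) + (-2)*(-23) + (-3) = -51 — in agreement.
Step 4: x = 2*(-51) + (-2)*(-47) + (-3) = -11 — same as recorded.
Step 5: x = 2*(-11) + (-2)*(-51) + (-3) = 77 — matches.
Step 6: x = 2*(77) + (-2)*(-11) + (-3) = 173 — checks out.
Step 7: x = 2*(173) + (-2)*(77) + (-3) = 189 — exactly as logged.
Step 8: x = 2*(189) + (-2)*(173) + (-3) = 29 — consistent with the printout.
Step 9: x = 2*(29) + (-2)*(189) + (-3) = -323 — verified.
Step 10: x = 2*(-323) + (-2)*(29) + (-3) = -707 — verified.
All entries verified; no error found.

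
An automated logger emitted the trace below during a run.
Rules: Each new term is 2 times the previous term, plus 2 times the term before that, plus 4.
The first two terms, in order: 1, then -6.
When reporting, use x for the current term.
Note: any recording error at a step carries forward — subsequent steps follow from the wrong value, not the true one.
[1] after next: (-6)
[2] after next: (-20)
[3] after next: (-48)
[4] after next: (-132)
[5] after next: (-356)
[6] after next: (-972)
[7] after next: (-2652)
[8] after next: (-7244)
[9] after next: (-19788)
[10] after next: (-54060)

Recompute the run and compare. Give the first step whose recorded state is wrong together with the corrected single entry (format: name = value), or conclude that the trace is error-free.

no error

1. x = 2*(-6) + (2)*(1) + (4) = -6 (matches)
2. x = 2*(-6) + (2)*(-6) + (4) = -20 (in agreement)
3. x = 2*(-20) + (2)*(-6) + (4) = -48 (checks out)
4. x = 2*(-48) + (2)*(-20) + (4) = -132 (consistent with the trace)
5. x = 2*(-132) + (2)*(-48) + (4) = -356 (matches)
6. x = 2*(-356) + (2)*(-132) + (4) = -972 (checks out)
7. x = 2*(-972) + (2)*(-356) + (4) = -2652 (checks out)
8. x = 2*(-2652) + (2)*(-972) + (4) = -7244 (consistent with the trace)
9. x = 2*(-7244) + (2)*(-2652) + (4) = -19788 (no discrepancy)
10. x = 2*(-19788) + (2)*(-7244) + (4) = -54060 (in agreement)
All entries verified; no error found.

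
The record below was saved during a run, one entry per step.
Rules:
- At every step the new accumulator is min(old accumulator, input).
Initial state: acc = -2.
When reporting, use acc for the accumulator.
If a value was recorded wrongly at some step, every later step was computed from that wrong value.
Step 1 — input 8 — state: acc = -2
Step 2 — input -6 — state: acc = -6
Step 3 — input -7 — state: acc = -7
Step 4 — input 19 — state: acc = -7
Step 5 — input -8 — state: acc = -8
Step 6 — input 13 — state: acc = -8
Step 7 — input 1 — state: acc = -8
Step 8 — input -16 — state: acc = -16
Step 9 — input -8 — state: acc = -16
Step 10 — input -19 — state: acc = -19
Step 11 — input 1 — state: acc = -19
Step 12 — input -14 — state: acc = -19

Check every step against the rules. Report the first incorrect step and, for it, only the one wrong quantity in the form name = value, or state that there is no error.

1. acc = min(-2, 8) = -2 (no discrepancy)
2. acc = min(-2, -6) = -6 (agrees with the record)
3. acc = min(-6, -7) = -7 (in agreement)
4. acc = min(-7, 19) = -7 (agrees with the record)
5. acc = min(-7, -8) = -8 (no discrepancy)
6. acc = min(-8, 13) = -8 (exactly as logged)
7. acc = min(-8, 1) = -8 (exactly as logged)
8. acc = min(-8, -16) = -16 (matches)
9. acc = min(-16, -8) = -16 (confirmed correct)
10. acc = min(-16, -19) = -19 (agrees with the record)
11. acc = min(-19, 1) = -19 (checks out)
12. acc = min(-19, -14) = -19 (no discrepancy)
Nothing is out of place; the run is error-free.

no error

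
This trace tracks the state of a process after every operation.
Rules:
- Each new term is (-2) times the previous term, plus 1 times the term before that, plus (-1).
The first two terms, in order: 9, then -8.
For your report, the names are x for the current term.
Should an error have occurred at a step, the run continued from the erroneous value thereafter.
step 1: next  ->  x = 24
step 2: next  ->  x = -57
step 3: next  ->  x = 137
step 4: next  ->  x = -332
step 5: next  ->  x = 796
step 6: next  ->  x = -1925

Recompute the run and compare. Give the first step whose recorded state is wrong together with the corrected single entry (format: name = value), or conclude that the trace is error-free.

Recomputing the run from the initial state:
step 1: x = 24
step 2: x = -57
step 3: x = 137
step 4: x = -332
step 5: x = 800
step 6: x = -1933
The first disagreement with the trace is at step 5, where the value should be x = 800.

step 5, x = 800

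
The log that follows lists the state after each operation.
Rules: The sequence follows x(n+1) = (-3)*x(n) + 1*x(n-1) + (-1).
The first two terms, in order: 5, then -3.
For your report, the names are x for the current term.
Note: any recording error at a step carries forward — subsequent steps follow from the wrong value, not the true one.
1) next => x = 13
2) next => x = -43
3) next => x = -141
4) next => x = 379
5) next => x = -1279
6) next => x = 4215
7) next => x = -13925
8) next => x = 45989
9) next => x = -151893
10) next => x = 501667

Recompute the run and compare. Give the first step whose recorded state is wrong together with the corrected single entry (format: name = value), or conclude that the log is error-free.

step 3, x = 141

Recomputing the run from the initial state:
step 1: x = 13
step 2: x = -43
step 3: x = 141
step 4: x = -467
step 5: x = 1541
step 6: x = -5091
step 7: x = 16813
step 8: x = -55531
step 9: x = 183405
step 10: x = -605747
The first disagreement with the log is at step 3, where the value should be x = 141.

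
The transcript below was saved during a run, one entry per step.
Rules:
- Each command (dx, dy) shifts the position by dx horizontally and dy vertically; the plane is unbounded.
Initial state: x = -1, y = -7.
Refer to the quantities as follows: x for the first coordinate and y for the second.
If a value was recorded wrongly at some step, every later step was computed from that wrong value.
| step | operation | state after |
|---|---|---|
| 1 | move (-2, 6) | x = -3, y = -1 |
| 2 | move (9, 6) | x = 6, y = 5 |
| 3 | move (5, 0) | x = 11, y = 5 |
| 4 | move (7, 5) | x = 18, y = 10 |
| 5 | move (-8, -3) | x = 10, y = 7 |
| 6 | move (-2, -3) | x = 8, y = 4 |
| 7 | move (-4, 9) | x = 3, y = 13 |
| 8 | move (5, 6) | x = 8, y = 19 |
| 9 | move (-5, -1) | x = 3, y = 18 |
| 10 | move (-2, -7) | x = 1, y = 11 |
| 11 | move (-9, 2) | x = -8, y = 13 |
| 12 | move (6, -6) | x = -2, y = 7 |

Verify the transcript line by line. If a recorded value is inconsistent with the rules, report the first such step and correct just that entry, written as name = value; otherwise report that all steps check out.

Step 1: x = -1 + (-2) = -3, y = -7 + (6) = -1 — exactly as logged.
Step 2: x = -3 + (9) = 6, y = -1 + (6) = 5 — verified.
Step 3: x = 6 + (5) = 11, y = 5 + (0) = 5 — no discrepancy.
Step 4: x = 11 + (7) = 18, y = 5 + (5) = 10 — same as recorded.
Step 5: x = 18 + (-8) = 10, y = 10 + (-3) = 7 — no discrepancy.
Step 6: x = 10 + (-2) = 8, y = 7 + (-3) = 4 — same as recorded.
Step 7: x = 8 + (-4) = 4, y = 4 + (9) = 13 — a discrepancy with the transcript.
So the first discrepancy is step 7, where the right value is x = 4.

step 7, x = 4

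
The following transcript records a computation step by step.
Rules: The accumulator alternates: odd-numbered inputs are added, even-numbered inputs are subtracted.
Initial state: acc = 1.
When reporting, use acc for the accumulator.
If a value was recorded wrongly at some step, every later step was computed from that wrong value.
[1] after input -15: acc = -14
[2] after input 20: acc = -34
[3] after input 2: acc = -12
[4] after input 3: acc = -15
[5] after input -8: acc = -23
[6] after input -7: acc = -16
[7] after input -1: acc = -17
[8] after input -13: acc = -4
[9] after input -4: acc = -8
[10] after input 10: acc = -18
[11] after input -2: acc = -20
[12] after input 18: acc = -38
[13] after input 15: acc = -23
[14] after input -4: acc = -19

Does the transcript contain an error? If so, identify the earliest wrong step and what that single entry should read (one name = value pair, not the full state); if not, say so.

step 3, acc = -32

step 1: acc = 1 + -15 = -14 -> in agreement
step 2: acc = -14 - 20 = -34 -> in agreement
step 3: acc = -34 + 2 = -32 -> the transcript has a different value
First deviation found at step 3; the corrected entry is acc = -32.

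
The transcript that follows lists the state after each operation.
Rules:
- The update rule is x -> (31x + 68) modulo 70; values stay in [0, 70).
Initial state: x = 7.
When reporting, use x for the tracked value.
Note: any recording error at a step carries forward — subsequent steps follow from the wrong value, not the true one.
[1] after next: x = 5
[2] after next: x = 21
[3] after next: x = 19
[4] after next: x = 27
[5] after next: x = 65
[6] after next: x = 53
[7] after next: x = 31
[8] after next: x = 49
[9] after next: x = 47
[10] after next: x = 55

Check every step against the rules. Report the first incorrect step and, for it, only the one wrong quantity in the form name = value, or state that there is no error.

1. x = (31*7 + 68) mod 70 = 5 (confirmed correct)
2. x = (31*5 + 68) mod 70 = 13 (a discrepancy with the transcript)
First deviation found at step 2; the corrected entry is x = 13.

step 2, x = 13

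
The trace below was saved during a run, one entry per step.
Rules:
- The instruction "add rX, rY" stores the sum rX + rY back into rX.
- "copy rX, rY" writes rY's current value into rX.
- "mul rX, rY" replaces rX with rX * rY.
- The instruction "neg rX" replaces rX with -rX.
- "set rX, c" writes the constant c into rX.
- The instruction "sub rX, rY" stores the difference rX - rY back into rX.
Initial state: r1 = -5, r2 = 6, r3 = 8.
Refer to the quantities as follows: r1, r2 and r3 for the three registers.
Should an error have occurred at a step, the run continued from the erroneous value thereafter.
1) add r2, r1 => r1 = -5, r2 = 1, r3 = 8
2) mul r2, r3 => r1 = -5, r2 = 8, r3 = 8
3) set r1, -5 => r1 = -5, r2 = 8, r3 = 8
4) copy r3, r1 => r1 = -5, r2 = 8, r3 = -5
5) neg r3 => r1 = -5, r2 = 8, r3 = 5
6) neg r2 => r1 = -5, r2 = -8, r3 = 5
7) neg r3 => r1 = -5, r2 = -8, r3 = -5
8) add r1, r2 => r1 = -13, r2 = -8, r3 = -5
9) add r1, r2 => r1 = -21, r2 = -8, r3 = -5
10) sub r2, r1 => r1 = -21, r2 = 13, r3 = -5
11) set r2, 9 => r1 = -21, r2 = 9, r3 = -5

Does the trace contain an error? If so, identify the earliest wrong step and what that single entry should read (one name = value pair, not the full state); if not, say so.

Recomputing the run from the initial state:
step 1: r1 = -5, r2 = 1, r3 = 8
step 2: r1 = -5, r2 = 8, r3 = 8
step 3: r1 = -5, r2 = 8, r3 = 8
step 4: r1 = -5, r2 = 8, r3 = -5
step 5: r1 = -5, r2 = 8, r3 = 5
step 6: r1 = -5, r2 = -8, r3 = 5
step 7: r1 = -5, r2 = -8, r3 = -5
step 8: r1 = -13, r2 = -8, r3 = -5
step 9: r1 = -21, r2 = -8, r3 = -5
step 10: r1 = -21, r2 = 13, r3 = -5
step 11: r1 = -21, r2 = 9, r3 = -5
This matches the trace at every step.

no error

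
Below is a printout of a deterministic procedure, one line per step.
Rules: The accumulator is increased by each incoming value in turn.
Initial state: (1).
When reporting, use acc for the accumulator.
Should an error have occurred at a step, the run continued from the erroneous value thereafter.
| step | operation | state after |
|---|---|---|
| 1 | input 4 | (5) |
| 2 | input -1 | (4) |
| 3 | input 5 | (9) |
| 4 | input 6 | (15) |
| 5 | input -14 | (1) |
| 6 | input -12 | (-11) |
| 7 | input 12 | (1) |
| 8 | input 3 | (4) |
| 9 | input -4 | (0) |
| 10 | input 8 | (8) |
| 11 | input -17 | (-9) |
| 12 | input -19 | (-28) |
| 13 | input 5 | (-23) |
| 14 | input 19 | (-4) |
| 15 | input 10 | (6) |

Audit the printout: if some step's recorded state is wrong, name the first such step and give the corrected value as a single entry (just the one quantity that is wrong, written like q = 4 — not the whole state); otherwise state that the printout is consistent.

no error

Step 1: acc = 1 + 4 = 5 — no discrepancy.
Step 2: acc = 5 + -1 = 4 — matches.
Step 3: acc = 4 + 5 = 9 — matches.
Step 4: acc = 9 + 6 = 15 — checks out.
Step 5: acc = 15 + -14 = 1 — checks out.
Step 6: acc = 1 + -12 = -11 — checks out.
Step 7: acc = -11 + 12 = 1 — checks out.
Step 8: acc = 1 + 3 = 4 — matches.
Step 9: acc = 4 + -4 = 0 — consistent with the printout.
Step 10: acc = 0 + 8 = 8 — in agreement.
Step 11: acc = 8 + -17 = -9 — agrees with the printout.
Step 12: acc = -9 + -19 = -28 — agrees with the printout.
Step 13: acc = -28 + 5 = -23 — same as recorded.
Step 14: acc = -23 + 19 = -4 — matches.
Step 15: acc = -4 + 10 = 6 — in agreement.
Nothing is out of place; the run is error-free.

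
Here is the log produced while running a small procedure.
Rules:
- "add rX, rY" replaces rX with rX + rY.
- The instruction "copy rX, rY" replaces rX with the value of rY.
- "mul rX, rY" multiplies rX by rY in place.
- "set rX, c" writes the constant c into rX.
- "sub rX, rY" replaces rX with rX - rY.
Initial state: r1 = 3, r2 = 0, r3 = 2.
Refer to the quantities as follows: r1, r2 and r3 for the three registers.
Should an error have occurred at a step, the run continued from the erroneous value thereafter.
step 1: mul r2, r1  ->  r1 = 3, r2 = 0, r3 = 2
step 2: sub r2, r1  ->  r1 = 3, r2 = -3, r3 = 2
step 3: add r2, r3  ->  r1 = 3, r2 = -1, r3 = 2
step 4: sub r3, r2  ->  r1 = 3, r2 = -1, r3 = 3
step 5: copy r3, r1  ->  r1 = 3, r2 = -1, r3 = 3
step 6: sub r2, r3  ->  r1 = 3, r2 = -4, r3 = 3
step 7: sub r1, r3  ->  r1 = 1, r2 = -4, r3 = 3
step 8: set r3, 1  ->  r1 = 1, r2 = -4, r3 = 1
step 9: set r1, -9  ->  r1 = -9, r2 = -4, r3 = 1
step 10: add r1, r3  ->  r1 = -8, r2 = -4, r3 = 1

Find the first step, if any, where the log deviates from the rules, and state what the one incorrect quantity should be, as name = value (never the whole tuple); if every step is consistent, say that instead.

Recomputing the run from the initial state:
step 1: r1 = 3, r2 = 0, r3 = 2
step 2: r1 = 3, r2 = -3, r3 = 2
step 3: r1 = 3, r2 = -1, r3 = 2
step 4: r1 = 3, r2 = -1, r3 = 3
step 5: r1 = 3, r2 = -1, r3 = 3
step 6: r1 = 3, r2 = -4, r3 = 3
step 7: r1 = 0, r2 = -4, r3 = 3
step 8: r1 = 0, r2 = -4, r3 = 1
step 9: r1 = -9, r2 = -4, r3 = 1
step 10: r1 = -8, r2 = -4, r3 = 1
The first disagreement with the log is at step 7, where the value should be r1 = 0.

step 7, r1 = 0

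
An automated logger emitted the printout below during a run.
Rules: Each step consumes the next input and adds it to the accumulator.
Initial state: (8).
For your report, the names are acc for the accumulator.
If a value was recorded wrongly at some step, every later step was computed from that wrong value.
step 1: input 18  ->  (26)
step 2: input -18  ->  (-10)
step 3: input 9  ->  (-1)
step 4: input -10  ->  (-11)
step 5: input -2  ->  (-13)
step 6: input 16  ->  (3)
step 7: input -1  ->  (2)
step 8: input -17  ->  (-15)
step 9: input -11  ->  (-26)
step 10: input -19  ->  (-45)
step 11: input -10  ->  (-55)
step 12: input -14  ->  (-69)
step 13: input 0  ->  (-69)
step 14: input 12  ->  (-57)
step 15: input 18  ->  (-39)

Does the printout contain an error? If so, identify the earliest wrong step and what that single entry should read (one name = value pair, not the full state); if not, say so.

Recomputing the run from the initial state:
step 1: acc = 26
step 2: acc = 8
step 3: acc = 17
step 4: acc = 7
step 5: acc = 5
step 6: acc = 21
step 7: acc = 20
step 8: acc = 3
step 9: acc = -8
step 10: acc = -27
step 11: acc = -37
step 12: acc = -51
step 13: acc = -51
step 14: acc = -39
step 15: acc = -21
The first disagreement with the printout is at step 2, where the value should be acc = 8.

step 2, acc = 8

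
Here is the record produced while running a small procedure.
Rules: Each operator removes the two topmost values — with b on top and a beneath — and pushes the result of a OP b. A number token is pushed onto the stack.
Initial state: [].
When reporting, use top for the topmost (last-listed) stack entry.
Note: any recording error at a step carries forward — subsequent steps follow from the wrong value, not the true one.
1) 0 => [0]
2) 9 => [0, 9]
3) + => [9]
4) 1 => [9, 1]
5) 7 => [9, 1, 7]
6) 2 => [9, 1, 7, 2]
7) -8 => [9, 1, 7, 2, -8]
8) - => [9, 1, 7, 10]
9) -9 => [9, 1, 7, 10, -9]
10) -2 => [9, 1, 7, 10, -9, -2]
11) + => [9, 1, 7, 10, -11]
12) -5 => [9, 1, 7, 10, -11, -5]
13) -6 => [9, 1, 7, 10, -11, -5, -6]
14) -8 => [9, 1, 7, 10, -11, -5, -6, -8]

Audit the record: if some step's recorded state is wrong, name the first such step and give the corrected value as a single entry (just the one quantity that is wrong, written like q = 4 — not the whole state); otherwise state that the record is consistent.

no error

Recomputing the run from the initial state:
step 1: [0]
step 2: [0, 9]
step 3: [9]
step 4: [9, 1]
step 5: [9, 1, 7]
step 6: [9, 1, 7, 2]
step 7: [9, 1, 7, 2, -8]
step 8: [9, 1, 7, 10]
step 9: [9, 1, 7, 10, -9]
step 10: [9, 1, 7, 10, -9, -2]
step 11: [9, 1, 7, 10, -11]
step 12: [9, 1, 7, 10, -11, -5]
step 13: [9, 1, 7, 10, -11, -5, -6]
step 14: [9, 1, 7, 10, -11, -5, -6, -8]
This matches the record at every step.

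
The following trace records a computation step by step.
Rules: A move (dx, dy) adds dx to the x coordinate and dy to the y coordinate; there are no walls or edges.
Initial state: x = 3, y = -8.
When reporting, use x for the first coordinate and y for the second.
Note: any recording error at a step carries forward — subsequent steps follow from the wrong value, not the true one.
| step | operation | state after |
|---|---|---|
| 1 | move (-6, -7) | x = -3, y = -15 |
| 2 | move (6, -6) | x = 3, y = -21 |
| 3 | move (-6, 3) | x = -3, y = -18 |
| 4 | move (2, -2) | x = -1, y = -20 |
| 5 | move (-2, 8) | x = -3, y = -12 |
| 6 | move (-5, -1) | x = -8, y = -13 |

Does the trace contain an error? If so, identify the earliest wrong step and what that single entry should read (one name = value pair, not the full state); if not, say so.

step 1: x = 3 + (-6) = -3, y = -8 + (-7) = -15 -> same as recorded
step 2: x = -3 + (6) = 3, y = -15 + (-6) = -21 -> agrees with the trace
step 3: x = 3 + (-6) = -3, y = -21 + (3) = -18 -> verified
step 4: x = -3 + (2) = -1, y = -18 + (-2) = -20 -> exactly as logged
step 5: x = -1 + (-2) = -3, y = -20 + (8) = -12 -> verified
step 6: x = -3 + (-5) = -8, y = -12 + (-1) = -13 -> consistent with the trace
No step deviates from the rules.

no error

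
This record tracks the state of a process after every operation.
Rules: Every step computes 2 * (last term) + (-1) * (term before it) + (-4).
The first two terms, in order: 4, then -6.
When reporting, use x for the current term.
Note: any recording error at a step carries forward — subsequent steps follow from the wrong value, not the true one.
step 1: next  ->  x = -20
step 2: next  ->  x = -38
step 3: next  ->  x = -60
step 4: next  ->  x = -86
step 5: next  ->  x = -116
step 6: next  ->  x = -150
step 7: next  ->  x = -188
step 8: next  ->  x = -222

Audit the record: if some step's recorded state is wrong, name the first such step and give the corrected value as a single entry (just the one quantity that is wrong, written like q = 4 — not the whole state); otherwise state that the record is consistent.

step 1: x = 2*(-6) + (-1)*(4) + (-4) = -20 -> matches
step 2: x = 2*(-20) + (-1)*(-6) + (-4) = -38 -> no discrepancy
step 3: x = 2*(-38) + (-1)*(-20) + (-4) = -60 -> in agreement
step 4: x = 2*(-60) + (-1)*(-38) + (-4) = -86 -> verified
step 5: x = 2*(-86) + (-1)*(-60) + (-4) = -116 -> exactly as logged
step 6: x = 2*(-116) + (-1)*(-86) + (-4) = -150 -> same as recorded
step 7: x = 2*(-150) + (-1)*(-116) + (-4) = -188 -> same as recorded
step 8: x = 2*(-188) + (-1)*(-150) + (-4) = -230 -> not what was recorded
First incorrect step: 8; the correct value is x = -230.

step 8, x = -230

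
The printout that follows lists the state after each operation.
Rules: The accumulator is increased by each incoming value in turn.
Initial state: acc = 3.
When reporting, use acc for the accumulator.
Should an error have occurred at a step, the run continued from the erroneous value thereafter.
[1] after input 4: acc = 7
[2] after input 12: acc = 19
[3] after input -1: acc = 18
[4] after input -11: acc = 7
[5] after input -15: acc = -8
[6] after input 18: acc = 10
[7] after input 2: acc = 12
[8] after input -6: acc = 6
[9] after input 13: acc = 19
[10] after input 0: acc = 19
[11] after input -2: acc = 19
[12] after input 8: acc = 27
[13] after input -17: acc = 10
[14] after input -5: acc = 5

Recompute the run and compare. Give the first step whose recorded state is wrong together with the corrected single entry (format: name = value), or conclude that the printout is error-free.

step 11, acc = 17

Recomputing the run from the initial state:
step 1: acc = 7
step 2: acc = 19
step 3: acc = 18
step 4: acc = 7
step 5: acc = -8
step 6: acc = 10
step 7: acc = 12
step 8: acc = 6
step 9: acc = 19
step 10: acc = 19
step 11: acc = 17
step 12: acc = 25
step 13: acc = 8
step 14: acc = 3
The first disagreement with the printout is at step 11, where the value should be acc = 17.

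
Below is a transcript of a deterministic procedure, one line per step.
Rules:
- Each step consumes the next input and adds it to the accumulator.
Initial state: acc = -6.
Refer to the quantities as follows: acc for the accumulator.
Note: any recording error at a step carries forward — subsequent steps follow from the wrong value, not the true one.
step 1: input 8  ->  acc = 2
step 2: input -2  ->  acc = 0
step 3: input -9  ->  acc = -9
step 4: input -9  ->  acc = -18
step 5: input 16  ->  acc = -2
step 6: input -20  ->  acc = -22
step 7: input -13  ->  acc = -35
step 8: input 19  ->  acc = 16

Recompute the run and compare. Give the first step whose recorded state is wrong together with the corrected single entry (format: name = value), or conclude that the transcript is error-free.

1. acc = -6 + 8 = 2 (checks out)
2. acc = 2 + -2 = 0 (no discrepancy)
3. acc = 0 + -9 = -9 (verified)
4. acc = -9 + -9 = -18 (exactly as logged)
5. acc = -18 + 16 = -2 (verified)
6. acc = -2 + -20 = -22 (consistent with the transcript)
7. acc = -22 + -13 = -35 (agrees with the transcript)
8. acc = -35 + 19 = -16 (this is not what the transcript shows)
That makes step 8 the first incorrect line — acc = -16 is what it should show.

step 8, acc = -16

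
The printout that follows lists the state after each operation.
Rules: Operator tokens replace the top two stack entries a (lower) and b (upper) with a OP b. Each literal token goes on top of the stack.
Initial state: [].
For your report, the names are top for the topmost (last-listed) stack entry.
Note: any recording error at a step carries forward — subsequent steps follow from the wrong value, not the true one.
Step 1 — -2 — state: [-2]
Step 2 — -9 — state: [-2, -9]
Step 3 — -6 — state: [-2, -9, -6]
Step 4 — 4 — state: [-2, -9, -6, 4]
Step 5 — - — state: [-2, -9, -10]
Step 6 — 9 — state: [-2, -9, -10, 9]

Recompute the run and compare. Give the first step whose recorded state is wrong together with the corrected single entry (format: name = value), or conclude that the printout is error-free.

Recomputing the run from the initial state:
step 1: [-2]
step 2: [-2, -9]
step 3: [-2, -9, -6]
step 4: [-2, -9, -6, 4]
step 5: [-2, -9, -10]
step 6: [-2, -9, -10, 9]
This matches the printout at every step.

no error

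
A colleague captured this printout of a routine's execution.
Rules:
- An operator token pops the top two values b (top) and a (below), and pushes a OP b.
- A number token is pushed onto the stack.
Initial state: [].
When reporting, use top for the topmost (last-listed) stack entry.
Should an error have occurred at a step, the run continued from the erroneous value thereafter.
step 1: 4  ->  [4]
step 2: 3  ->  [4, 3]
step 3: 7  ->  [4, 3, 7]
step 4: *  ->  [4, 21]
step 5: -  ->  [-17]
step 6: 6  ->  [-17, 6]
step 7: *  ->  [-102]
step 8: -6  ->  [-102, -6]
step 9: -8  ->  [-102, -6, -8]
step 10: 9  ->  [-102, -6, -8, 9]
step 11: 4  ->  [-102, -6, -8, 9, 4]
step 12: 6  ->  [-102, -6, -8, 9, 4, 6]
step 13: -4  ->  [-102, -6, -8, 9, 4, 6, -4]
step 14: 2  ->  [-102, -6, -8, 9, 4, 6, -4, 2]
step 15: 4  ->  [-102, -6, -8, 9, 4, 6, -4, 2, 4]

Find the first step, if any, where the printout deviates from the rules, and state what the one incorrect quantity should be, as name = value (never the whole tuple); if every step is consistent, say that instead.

Step 1: push 4: top = 4 — checks out.
Step 2: push 3: top = 3 — confirmed correct.
Step 3: push 7: top = 7 — matches.
Step 4: 3 * 7 = 21 — in agreement.
Step 5: 4 - 21 = -17 — agrees with the printout.
Step 6: push 6: top = 6 — in agreement.
Step 7: -17 * 6 = -102 — consistent with the printout.
Step 8: push -6: top = -6 — same as recorded.
Step 9: push -8: top = -8 — in agreement.
Step 10: push 9: top = 9 — agrees with the printout.
Step 11: push 4: top = 4 — confirmed correct.
Step 12: push 6: top = 6 — exactly as logged.
Step 13: push -4: top = -4 — in agreement.
Step 14: push 2: top = 2 — same as recorded.
Step 15: push 4: top = 4 — verified.
The recomputation confirms every line.

no error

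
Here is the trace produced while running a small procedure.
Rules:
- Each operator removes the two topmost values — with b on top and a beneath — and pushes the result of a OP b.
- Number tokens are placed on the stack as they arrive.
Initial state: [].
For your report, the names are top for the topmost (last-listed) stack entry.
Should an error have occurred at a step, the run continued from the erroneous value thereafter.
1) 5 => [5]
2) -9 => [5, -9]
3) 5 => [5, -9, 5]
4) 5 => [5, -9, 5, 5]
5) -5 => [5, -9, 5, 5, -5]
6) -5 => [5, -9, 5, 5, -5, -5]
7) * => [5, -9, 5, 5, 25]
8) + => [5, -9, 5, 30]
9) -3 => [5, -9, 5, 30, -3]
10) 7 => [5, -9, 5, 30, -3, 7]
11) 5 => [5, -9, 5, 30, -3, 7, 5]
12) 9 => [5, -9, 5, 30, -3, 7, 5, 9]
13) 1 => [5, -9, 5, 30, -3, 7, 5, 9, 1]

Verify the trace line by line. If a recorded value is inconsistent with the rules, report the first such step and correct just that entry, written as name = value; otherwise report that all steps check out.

step 1: push 5: top = 5 -> same as recorded
step 2: push -9: top = -9 -> agrees with the trace
step 3: push 5: top = 5 -> agrees with the trace
step 4: push 5: top = 5 -> confirmed correct
step 5: push -5: top = -5 -> no discrepancy
step 6: push -5: top = -5 -> consistent with the trace
step 7: -5 * -5 = 25 -> no discrepancy
step 8: 5 + 25 = 30 -> no discrepancy
step 9: push -3: top = -3 -> same as recorded
step 10: push 7: top = 7 -> matches
step 11: push 5: top = 5 -> confirmed correct
step 12: push 9: top = 9 -> exactly as logged
step 13: push 1: top = 1 -> consistent with the trace
Every step is consistent.

no error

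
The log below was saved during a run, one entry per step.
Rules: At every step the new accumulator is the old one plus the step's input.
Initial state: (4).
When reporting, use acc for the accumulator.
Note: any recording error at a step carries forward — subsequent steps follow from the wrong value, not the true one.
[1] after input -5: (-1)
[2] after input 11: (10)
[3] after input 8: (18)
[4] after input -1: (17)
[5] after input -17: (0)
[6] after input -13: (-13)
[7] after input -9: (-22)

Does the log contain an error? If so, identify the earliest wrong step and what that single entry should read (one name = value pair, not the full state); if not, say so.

no error

Step 1: acc = 4 + -5 = -1 — same as recorded.
Step 2: acc = -1 + 11 = 10 — consistent with the log.
Step 3: acc = 10 + 8 = 18 — in agreement.
Step 4: acc = 18 + -1 = 17 — exactly as logged.
Step 5: acc = 17 + -17 = 0 — exactly as logged.
Step 6: acc = 0 + -13 = -13 — checks out.
Step 7: acc = -13 + -9 = -22 — matches.
The recomputation confirms every line.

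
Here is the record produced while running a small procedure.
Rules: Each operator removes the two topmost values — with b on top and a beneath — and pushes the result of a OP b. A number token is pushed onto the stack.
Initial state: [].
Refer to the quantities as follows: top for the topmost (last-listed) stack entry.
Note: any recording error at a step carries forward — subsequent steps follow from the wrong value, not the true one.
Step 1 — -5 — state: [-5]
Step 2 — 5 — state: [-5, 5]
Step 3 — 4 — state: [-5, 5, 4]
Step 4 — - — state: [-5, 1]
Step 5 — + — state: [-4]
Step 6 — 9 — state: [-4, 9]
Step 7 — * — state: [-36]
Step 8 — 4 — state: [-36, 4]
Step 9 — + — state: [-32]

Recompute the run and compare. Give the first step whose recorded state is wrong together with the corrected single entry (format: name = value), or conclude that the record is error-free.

no error

Recomputing the run from the initial state:
step 1: [-5]
step 2: [-5, 5]
step 3: [-5, 5, 4]
step 4: [-5, 1]
step 5: [-4]
step 6: [-4, 9]
step 7: [-36]
step 8: [-36, 4]
step 9: [-32]
This matches the record at every step.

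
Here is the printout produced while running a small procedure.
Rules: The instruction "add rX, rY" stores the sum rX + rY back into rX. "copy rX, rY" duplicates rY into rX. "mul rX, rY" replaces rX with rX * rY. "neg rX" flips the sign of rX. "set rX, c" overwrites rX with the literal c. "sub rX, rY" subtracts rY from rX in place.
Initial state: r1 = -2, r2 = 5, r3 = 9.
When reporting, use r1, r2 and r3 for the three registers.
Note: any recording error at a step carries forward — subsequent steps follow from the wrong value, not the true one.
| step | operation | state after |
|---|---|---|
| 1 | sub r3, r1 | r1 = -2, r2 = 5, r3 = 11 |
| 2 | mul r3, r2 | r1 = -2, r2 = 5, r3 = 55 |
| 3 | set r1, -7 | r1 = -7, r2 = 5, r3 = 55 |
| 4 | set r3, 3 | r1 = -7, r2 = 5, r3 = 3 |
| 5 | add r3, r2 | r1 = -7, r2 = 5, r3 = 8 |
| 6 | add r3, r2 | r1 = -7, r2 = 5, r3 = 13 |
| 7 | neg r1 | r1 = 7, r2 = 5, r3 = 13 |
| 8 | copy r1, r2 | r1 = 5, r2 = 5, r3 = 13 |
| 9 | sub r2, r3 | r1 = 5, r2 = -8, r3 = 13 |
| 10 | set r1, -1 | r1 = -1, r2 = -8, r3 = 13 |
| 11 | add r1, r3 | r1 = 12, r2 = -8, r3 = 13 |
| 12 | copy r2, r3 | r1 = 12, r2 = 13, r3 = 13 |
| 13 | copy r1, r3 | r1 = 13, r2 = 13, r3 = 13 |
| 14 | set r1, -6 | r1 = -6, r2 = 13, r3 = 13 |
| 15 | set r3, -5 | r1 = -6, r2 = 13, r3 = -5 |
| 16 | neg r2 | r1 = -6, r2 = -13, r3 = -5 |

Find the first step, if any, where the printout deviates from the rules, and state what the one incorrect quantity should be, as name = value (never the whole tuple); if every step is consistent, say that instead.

no error

step 1: r3 = 9 - -2 = 11 -> verified
step 2: r3 = 11 * 5 = 55 -> exactly as logged
step 3: r1 = -7 -> exactly as logged
step 4: r3 = 3 -> no discrepancy
step 5: r3 = 3 + 5 = 8 -> consistent with the printout
step 6: r3 = 8 + 5 = 13 -> verified
step 7: r1 = -(-7) = 7 -> no discrepancy
step 8: r1 = 5 -> verified
step 9: r2 = 5 - 13 = -8 -> in agreement
step 10: r1 = -1 -> checks out
step 11: r1 = -1 + 13 = 12 -> confirmed correct
step 12: r2 = 13 -> consistent with the printout
step 13: r1 = 13 -> verified
step 14: r1 = -6 -> no discrepancy
step 15: r3 = -5 -> same as recorded
step 16: r2 = -(13) = -13 -> in agreement
Every step is consistent.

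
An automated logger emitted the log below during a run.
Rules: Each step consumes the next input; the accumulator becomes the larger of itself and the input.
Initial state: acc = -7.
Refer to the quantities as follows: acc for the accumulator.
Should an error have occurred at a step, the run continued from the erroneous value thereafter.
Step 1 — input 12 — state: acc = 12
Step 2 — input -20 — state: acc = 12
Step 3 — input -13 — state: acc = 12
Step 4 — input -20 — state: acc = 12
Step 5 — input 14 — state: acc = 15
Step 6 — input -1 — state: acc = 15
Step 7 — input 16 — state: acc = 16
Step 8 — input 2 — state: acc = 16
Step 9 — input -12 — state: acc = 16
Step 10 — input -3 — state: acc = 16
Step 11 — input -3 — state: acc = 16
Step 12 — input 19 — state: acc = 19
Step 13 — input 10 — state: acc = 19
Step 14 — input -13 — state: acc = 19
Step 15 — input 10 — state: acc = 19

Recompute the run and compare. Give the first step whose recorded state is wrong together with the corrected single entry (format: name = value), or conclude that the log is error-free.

step 5, acc = 14

step 1: acc = max(-7, 12) = 12 -> in agreement
step 2: acc = max(12, -20) = 12 -> in agreement
step 3: acc = max(12, -13) = 12 -> verified
step 4: acc = max(12, -20) = 12 -> checks out
step 5: acc = max(12, 14) = 14 -> the recorded entry deviates here
The earliest wrong entry is at step 5: it should read acc = 14.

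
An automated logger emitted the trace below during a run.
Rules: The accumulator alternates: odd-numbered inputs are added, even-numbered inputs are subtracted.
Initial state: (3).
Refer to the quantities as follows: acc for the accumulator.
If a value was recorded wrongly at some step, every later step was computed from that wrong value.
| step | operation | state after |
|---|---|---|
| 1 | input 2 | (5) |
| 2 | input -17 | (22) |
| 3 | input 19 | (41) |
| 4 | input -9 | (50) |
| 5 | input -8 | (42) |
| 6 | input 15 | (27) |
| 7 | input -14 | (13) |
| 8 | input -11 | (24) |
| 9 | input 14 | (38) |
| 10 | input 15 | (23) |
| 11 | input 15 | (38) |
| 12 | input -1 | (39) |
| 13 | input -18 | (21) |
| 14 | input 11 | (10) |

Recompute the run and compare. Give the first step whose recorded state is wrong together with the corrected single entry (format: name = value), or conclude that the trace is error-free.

Recomputing the run from the initial state:
step 1: acc = 5
step 2: acc = 22
step 3: acc = 41
step 4: acc = 50
step 5: acc = 42
step 6: acc = 27
step 7: acc = 13
step 8: acc = 24
step 9: acc = 38
step 10: acc = 23
step 11: acc = 38
step 12: acc = 39
step 13: acc = 21
step 14: acc = 10
This matches the trace at every step.

no error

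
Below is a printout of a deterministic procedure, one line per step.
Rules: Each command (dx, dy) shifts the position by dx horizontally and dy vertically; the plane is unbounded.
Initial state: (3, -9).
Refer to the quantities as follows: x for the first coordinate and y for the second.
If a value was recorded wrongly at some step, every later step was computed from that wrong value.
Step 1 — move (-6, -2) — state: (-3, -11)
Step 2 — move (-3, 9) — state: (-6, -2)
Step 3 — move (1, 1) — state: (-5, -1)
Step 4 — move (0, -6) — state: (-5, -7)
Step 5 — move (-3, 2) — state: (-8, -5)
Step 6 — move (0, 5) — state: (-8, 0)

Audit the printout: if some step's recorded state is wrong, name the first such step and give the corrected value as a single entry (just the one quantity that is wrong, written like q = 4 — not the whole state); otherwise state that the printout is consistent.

1. x = 3 + (-6) = -3, y = -9 + (-2) = -11 (confirmed correct)
2. x = -3 + (-3) = -6, y = -11 + (9) = -2 (verified)
3. x = -6 + (1) = -5, y = -2 + (1) = -1 (consistent with the printout)
4. x = -5 + (0) = -5, y = -1 + (-6) = -7 (checks out)
5. x = -5 + (-3) = -8, y = -7 + (2) = -5 (in agreement)
6. x = -8 + (0) = -8, y = -5 + (5) = 0 (checks out)
All entries verified; no error found.

no error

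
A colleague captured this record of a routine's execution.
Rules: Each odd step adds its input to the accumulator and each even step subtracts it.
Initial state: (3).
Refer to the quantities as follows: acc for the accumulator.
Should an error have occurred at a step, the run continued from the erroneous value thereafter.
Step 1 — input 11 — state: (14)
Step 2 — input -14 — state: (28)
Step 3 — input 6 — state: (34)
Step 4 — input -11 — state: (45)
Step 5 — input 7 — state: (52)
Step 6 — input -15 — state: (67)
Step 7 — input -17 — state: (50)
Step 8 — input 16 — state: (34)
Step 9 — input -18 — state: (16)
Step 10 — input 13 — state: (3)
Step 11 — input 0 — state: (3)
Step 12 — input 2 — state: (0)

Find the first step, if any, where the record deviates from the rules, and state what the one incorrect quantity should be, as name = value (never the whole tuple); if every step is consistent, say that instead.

step 1: acc = 3 + 11 = 14 -> in agreement
step 2: acc = 14 - -14 = 28 -> no discrepancy
step 3: acc = 28 + 6 = 34 -> checks out
step 4: acc = 34 - -11 = 45 -> in agreement
step 5: acc = 45 + 7 = 52 -> checks out
step 6: acc = 52 - -15 = 67 -> checks out
step 7: acc = 67 + -17 = 50 -> checks out
step 8: acc = 50 - 16 = 34 -> consistent with the record
step 9: acc = 34 + -18 = 16 -> agrees with the record
step 10: acc = 16 - 13 = 3 -> exactly as logged
step 11: acc = 3 + 0 = 3 -> in agreement
step 12: acc = 3 - 2 = 1 -> a discrepancy with the record
That makes step 12 the first incorrect line — acc = 1 is what it should show.

step 12, acc = 1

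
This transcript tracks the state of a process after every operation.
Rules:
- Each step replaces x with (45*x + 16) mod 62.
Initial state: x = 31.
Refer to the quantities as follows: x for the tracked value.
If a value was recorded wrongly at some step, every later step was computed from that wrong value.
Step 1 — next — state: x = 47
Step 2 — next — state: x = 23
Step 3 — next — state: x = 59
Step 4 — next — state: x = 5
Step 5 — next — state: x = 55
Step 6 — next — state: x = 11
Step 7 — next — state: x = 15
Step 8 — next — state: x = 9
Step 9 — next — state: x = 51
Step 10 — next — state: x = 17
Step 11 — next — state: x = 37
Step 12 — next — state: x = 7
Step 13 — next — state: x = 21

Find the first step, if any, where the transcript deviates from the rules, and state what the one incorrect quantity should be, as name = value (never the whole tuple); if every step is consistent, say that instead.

step 9, x = 49

step 1: x = (45*31 + 16) mod 62 = 47 -> verified
step 2: x = (45*47 + 16) mod 62 = 23 -> matches
step 3: x = (45*23 + 16) mod 62 = 59 -> exactly as logged
step 4: x = (45*59 + 16) mod 62 = 5 -> exactly as logged
step 5: x = (45*5 + 16) mod 62 = 55 -> agrees with the transcript
step 6: x = (45*55 + 16) mod 62 = 11 -> confirmed correct
step 7: x = (45*11 + 16) mod 62 = 15 -> consistent with the transcript
step 8: x = (45*15 + 16) mod 62 = 9 -> exactly as logged
step 9: x = (45*9 + 16) mod 62 = 49 -> first mismatch against the transcript
That makes step 9 the first incorrect line — x = 49 is what it should show.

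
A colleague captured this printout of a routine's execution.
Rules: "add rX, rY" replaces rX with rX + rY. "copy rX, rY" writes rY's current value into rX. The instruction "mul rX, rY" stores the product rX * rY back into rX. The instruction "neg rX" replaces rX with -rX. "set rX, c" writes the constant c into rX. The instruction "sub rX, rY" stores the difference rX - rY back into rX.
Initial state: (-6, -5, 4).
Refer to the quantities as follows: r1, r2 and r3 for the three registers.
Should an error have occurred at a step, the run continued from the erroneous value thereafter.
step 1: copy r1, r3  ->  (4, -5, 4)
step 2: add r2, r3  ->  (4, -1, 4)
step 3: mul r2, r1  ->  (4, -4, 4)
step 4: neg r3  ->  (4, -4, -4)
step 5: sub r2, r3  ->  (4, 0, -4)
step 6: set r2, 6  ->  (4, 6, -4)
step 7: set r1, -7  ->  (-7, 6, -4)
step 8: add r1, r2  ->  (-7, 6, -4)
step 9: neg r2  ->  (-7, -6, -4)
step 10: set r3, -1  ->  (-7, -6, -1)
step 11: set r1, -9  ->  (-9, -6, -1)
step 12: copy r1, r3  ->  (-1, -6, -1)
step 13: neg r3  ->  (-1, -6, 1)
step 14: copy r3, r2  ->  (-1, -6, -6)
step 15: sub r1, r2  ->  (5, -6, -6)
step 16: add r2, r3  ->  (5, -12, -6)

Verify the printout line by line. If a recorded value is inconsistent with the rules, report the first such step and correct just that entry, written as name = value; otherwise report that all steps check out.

step 8, r1 = -1

Recomputing the run from the initial state:
step 1: r1 = 4, r2 = -5, r3 = 4
step 2: r1 = 4, r2 = -1, r3 = 4
step 3: r1 = 4, r2 = -4, r3 = 4
step 4: r1 = 4, r2 = -4, r3 = -4
step 5: r1 = 4, r2 = 0, r3 = -4
step 6: r1 = 4, r2 = 6, r3 = -4
step 7: r1 = -7, r2 = 6, r3 = -4
step 8: r1 = -1, r2 = 6, r3 = -4
step 9: r1 = -1, r2 = -6, r3 = -4
step 10: r1 = -1, r2 = -6, r3 = -1
step 11: r1 = -9, r2 = -6, r3 = -1
step 12: r1 = -1, r2 = -6, r3 = -1
step 13: r1 = -1, r2 = -6, r3 = 1
step 14: r1 = -1, r2 = -6, r3 = -6
step 15: r1 = 5, r2 = -6, r3 = -6
step 16: r1 = 5, r2 = -12, r3 = -6
The first disagreement with the printout is at step 8, where the value should be r1 = -1.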